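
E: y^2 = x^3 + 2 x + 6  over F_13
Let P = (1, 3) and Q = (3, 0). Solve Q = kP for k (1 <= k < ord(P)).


Enumerate multiples of P until we hit Q = (3, 0):
  1P = (1, 3)
  2P = (7, 5)
  3P = (8, 12)
  4P = (3, 0)
Match found at i = 4.

k = 4


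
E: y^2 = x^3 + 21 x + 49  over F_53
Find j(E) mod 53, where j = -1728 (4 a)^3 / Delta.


Delta = -16(4 a^3 + 27 b^2) mod 53 = 26
-1728 * (4 a)^3 = -1728 * (4*21)^3 mod 53 = 52
j = 52 * 26^(-1) mod 53 = 2

j = 2 (mod 53)


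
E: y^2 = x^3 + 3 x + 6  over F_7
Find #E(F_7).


For each x in F_7, count y with y^2 = x^3 + 3 x + 6 mod 7:
  x = 3: RHS = 0, y in [0]  -> 1 point(s)
  x = 6: RHS = 2, y in [3, 4]  -> 2 point(s)
Affine points: 3. Add the point at infinity: total = 4.

#E(F_7) = 4


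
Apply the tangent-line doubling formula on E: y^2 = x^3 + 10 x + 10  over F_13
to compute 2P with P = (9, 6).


Doubling: s = (3 x1^2 + a) / (2 y1)
s = (3*9^2 + 10) / (2*6) mod 13 = 7
x3 = s^2 - 2 x1 mod 13 = 7^2 - 2*9 = 5
y3 = s (x1 - x3) - y1 mod 13 = 7 * (9 - 5) - 6 = 9

2P = (5, 9)


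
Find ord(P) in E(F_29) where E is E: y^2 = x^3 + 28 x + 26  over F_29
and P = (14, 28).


Compute successive multiples of P until we hit O:
  1P = (14, 28)
  2P = (6, 2)
  3P = (25, 16)
  4P = (13, 21)
  5P = (22, 3)
  6P = (15, 15)
  7P = (24, 15)
  8P = (4, 17)
  ... (continuing to 25P)
  25P = O

ord(P) = 25


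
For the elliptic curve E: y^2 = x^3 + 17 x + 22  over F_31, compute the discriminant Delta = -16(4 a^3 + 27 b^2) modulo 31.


4 a^3 + 27 b^2 = 4*17^3 + 27*22^2 = 19652 + 13068 = 32720
Delta = -16 * (32720) = -523520
Delta mod 31 = 8

Delta = 8 (mod 31)


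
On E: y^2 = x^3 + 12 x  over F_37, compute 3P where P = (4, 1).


k = 3 = 11_2 (binary, LSB first: 11)
Double-and-add from P = (4, 1):
  bit 0 = 1: acc = O + (4, 1) = (4, 1)
  bit 1 = 1: acc = (4, 1) + (4, 36) = O

3P = O


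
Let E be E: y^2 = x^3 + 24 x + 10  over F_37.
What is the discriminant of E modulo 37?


4 a^3 + 27 b^2 = 4*24^3 + 27*10^2 = 55296 + 2700 = 57996
Delta = -16 * (57996) = -927936
Delta mod 37 = 24

Delta = 24 (mod 37)


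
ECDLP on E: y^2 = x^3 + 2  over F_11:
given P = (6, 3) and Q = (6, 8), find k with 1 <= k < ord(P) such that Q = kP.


Enumerate multiples of P until we hit Q = (6, 8):
  1P = (6, 3)
  2P = (4, 0)
  3P = (6, 8)
Match found at i = 3.

k = 3


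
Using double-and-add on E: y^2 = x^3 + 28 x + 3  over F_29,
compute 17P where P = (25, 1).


k = 17 = 10001_2 (binary, LSB first: 10001)
Double-and-add from P = (25, 1):
  bit 0 = 1: acc = O + (25, 1) = (25, 1)
  bit 1 = 0: acc unchanged = (25, 1)
  bit 2 = 0: acc unchanged = (25, 1)
  bit 3 = 0: acc unchanged = (25, 1)
  bit 4 = 1: acc = (25, 1) + (4, 18) = (24, 12)

17P = (24, 12)


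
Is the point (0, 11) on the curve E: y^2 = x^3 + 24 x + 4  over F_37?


Check whether y^2 = x^3 + 24 x + 4 (mod 37) for (x, y) = (0, 11).
LHS: y^2 = 11^2 mod 37 = 10
RHS: x^3 + 24 x + 4 = 0^3 + 24*0 + 4 mod 37 = 4
LHS != RHS

No, not on the curve


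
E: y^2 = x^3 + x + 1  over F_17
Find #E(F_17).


For each x in F_17, count y with y^2 = x^3 + 1 x + 1 mod 17:
  x = 0: RHS = 1, y in [1, 16]  -> 2 point(s)
  x = 4: RHS = 1, y in [1, 16]  -> 2 point(s)
  x = 6: RHS = 2, y in [6, 11]  -> 2 point(s)
  x = 9: RHS = 8, y in [5, 12]  -> 2 point(s)
  x = 10: RHS = 8, y in [5, 12]  -> 2 point(s)
  x = 11: RHS = 0, y in [0]  -> 1 point(s)
  x = 13: RHS = 1, y in [1, 16]  -> 2 point(s)
  x = 15: RHS = 8, y in [5, 12]  -> 2 point(s)
  x = 16: RHS = 16, y in [4, 13]  -> 2 point(s)
Affine points: 17. Add the point at infinity: total = 18.

#E(F_17) = 18


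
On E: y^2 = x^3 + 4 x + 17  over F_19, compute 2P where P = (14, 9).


Doubling: s = (3 x1^2 + a) / (2 y1)
s = (3*14^2 + 4) / (2*9) mod 19 = 16
x3 = s^2 - 2 x1 mod 19 = 16^2 - 2*14 = 0
y3 = s (x1 - x3) - y1 mod 19 = 16 * (14 - 0) - 9 = 6

2P = (0, 6)


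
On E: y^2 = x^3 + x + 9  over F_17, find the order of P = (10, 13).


Compute successive multiples of P until we hit O:
  1P = (10, 13)
  2P = (12, 7)
  3P = (4, 3)
  4P = (2, 6)
  5P = (14, 9)
  6P = (11, 5)
  7P = (9, 13)
  8P = (15, 4)
  ... (continuing to 25P)
  25P = O

ord(P) = 25


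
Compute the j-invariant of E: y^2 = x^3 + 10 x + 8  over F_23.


Delta = -16(4 a^3 + 27 b^2) mod 23 = 7
-1728 * (4 a)^3 = -1728 * (4*10)^3 mod 23 = 4
j = 4 * 7^(-1) mod 23 = 17

j = 17 (mod 23)


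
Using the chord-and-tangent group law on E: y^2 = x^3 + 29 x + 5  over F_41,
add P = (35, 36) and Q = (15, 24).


P != Q, so use the chord formula.
s = (y2 - y1) / (x2 - x1) = (29) / (21) mod 41 = 17
x3 = s^2 - x1 - x2 mod 41 = 17^2 - 35 - 15 = 34
y3 = s (x1 - x3) - y1 mod 41 = 17 * (35 - 34) - 36 = 22

P + Q = (34, 22)


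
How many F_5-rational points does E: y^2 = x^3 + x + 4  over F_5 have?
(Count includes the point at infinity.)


For each x in F_5, count y with y^2 = x^3 + 1 x + 4 mod 5:
  x = 0: RHS = 4, y in [2, 3]  -> 2 point(s)
  x = 1: RHS = 1, y in [1, 4]  -> 2 point(s)
  x = 2: RHS = 4, y in [2, 3]  -> 2 point(s)
  x = 3: RHS = 4, y in [2, 3]  -> 2 point(s)
Affine points: 8. Add the point at infinity: total = 9.

#E(F_5) = 9


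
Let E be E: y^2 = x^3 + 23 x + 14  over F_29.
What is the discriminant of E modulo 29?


4 a^3 + 27 b^2 = 4*23^3 + 27*14^2 = 48668 + 5292 = 53960
Delta = -16 * (53960) = -863360
Delta mod 29 = 28

Delta = 28 (mod 29)


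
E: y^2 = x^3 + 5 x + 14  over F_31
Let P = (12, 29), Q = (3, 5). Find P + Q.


P != Q, so use the chord formula.
s = (y2 - y1) / (x2 - x1) = (7) / (22) mod 31 = 13
x3 = s^2 - x1 - x2 mod 31 = 13^2 - 12 - 3 = 30
y3 = s (x1 - x3) - y1 mod 31 = 13 * (12 - 30) - 29 = 16

P + Q = (30, 16)


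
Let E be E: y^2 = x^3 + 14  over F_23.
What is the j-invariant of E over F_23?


Delta = -16(4 a^3 + 27 b^2) mod 23 = 14
-1728 * (4 a)^3 = -1728 * (4*0)^3 mod 23 = 0
j = 0 * 14^(-1) mod 23 = 0

j = 0 (mod 23)


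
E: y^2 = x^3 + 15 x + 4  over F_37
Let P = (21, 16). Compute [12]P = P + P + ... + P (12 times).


k = 12 = 1100_2 (binary, LSB first: 0011)
Double-and-add from P = (21, 16):
  bit 0 = 0: acc unchanged = O
  bit 1 = 0: acc unchanged = O
  bit 2 = 1: acc = O + (26, 32) = (26, 32)
  bit 3 = 1: acc = (26, 32) + (33, 18) = (19, 28)

12P = (19, 28)


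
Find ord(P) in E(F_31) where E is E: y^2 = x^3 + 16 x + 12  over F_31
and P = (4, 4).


Compute successive multiples of P until we hit O:
  1P = (4, 4)
  2P = (25, 14)
  3P = (3, 26)
  4P = (12, 17)
  5P = (22, 21)
  6P = (19, 18)
  7P = (17, 19)
  8P = (15, 0)
  ... (continuing to 16P)
  16P = O

ord(P) = 16


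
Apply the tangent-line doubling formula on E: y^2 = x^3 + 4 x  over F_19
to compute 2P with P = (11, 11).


Doubling: s = (3 x1^2 + a) / (2 y1)
s = (3*11^2 + 4) / (2*11) mod 19 = 2
x3 = s^2 - 2 x1 mod 19 = 2^2 - 2*11 = 1
y3 = s (x1 - x3) - y1 mod 19 = 2 * (11 - 1) - 11 = 9

2P = (1, 9)


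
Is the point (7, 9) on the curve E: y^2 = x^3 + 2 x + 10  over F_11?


Check whether y^2 = x^3 + 2 x + 10 (mod 11) for (x, y) = (7, 9).
LHS: y^2 = 9^2 mod 11 = 4
RHS: x^3 + 2 x + 10 = 7^3 + 2*7 + 10 mod 11 = 4
LHS = RHS

Yes, on the curve


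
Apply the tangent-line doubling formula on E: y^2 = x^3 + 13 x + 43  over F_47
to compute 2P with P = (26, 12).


Doubling: s = (3 x1^2 + a) / (2 y1)
s = (3*26^2 + 13) / (2*12) mod 47 = 40
x3 = s^2 - 2 x1 mod 47 = 40^2 - 2*26 = 44
y3 = s (x1 - x3) - y1 mod 47 = 40 * (26 - 44) - 12 = 20

2P = (44, 20)


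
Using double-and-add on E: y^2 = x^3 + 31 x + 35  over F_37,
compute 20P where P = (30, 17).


k = 20 = 10100_2 (binary, LSB first: 00101)
Double-and-add from P = (30, 17):
  bit 0 = 0: acc unchanged = O
  bit 1 = 0: acc unchanged = O
  bit 2 = 1: acc = O + (19, 34) = (19, 34)
  bit 3 = 0: acc unchanged = (19, 34)
  bit 4 = 1: acc = (19, 34) + (1, 20) = (24, 32)

20P = (24, 32)


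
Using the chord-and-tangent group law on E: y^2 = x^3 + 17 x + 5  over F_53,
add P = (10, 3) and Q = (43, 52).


P != Q, so use the chord formula.
s = (y2 - y1) / (x2 - x1) = (49) / (33) mod 53 = 32
x3 = s^2 - x1 - x2 mod 53 = 32^2 - 10 - 43 = 17
y3 = s (x1 - x3) - y1 mod 53 = 32 * (10 - 17) - 3 = 38

P + Q = (17, 38)


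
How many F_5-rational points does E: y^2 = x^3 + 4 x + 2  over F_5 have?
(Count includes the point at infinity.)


For each x in F_5, count y with y^2 = x^3 + 4 x + 2 mod 5:
  x = 3: RHS = 1, y in [1, 4]  -> 2 point(s)
Affine points: 2. Add the point at infinity: total = 3.

#E(F_5) = 3


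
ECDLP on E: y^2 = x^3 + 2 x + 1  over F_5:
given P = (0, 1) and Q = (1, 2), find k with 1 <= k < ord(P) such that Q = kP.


Enumerate multiples of P until we hit Q = (1, 2):
  1P = (0, 1)
  2P = (1, 3)
  3P = (3, 3)
  4P = (3, 2)
  5P = (1, 2)
Match found at i = 5.

k = 5


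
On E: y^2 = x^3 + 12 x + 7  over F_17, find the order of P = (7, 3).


Compute successive multiples of P until we hit O:
  1P = (7, 3)
  2P = (4, 0)
  3P = (7, 14)
  4P = O

ord(P) = 4


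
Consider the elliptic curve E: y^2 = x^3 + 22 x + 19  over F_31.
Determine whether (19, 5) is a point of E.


Check whether y^2 = x^3 + 22 x + 19 (mod 31) for (x, y) = (19, 5).
LHS: y^2 = 5^2 mod 31 = 25
RHS: x^3 + 22 x + 19 = 19^3 + 22*19 + 19 mod 31 = 11
LHS != RHS

No, not on the curve


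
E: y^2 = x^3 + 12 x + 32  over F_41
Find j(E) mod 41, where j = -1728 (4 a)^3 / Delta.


Delta = -16(4 a^3 + 27 b^2) mod 41 = 7
-1728 * (4 a)^3 = -1728 * (4*12)^3 mod 41 = 33
j = 33 * 7^(-1) mod 41 = 34

j = 34 (mod 41)


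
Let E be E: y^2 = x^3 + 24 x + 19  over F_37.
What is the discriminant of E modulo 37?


4 a^3 + 27 b^2 = 4*24^3 + 27*19^2 = 55296 + 9747 = 65043
Delta = -16 * (65043) = -1040688
Delta mod 37 = 11

Delta = 11 (mod 37)


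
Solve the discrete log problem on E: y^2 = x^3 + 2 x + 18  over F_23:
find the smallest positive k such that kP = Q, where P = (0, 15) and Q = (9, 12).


Enumerate multiples of P until we hit Q = (9, 12):
  1P = (0, 15)
  2P = (9, 12)
Match found at i = 2.

k = 2


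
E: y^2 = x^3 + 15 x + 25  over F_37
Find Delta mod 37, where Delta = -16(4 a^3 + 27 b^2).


4 a^3 + 27 b^2 = 4*15^3 + 27*25^2 = 13500 + 16875 = 30375
Delta = -16 * (30375) = -486000
Delta mod 37 = 32

Delta = 32 (mod 37)


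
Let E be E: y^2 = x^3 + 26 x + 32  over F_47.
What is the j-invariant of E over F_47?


Delta = -16(4 a^3 + 27 b^2) mod 47 = 30
-1728 * (4 a)^3 = -1728 * (4*26)^3 mod 47 = 2
j = 2 * 30^(-1) mod 47 = 22

j = 22 (mod 47)


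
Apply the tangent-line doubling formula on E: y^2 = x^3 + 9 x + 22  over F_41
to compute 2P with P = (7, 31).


Doubling: s = (3 x1^2 + a) / (2 y1)
s = (3*7^2 + 9) / (2*31) mod 41 = 25
x3 = s^2 - 2 x1 mod 41 = 25^2 - 2*7 = 37
y3 = s (x1 - x3) - y1 mod 41 = 25 * (7 - 37) - 31 = 39

2P = (37, 39)


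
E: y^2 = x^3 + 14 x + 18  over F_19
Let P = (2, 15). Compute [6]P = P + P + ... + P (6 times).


k = 6 = 110_2 (binary, LSB first: 011)
Double-and-add from P = (2, 15):
  bit 0 = 0: acc unchanged = O
  bit 1 = 1: acc = O + (3, 12) = (3, 12)
  bit 2 = 1: acc = (3, 12) + (5, 2) = (17, 1)

6P = (17, 1)


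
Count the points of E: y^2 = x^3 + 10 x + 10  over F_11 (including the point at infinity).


For each x in F_11, count y with y^2 = x^3 + 10 x + 10 mod 11:
  x = 2: RHS = 5, y in [4, 7]  -> 2 point(s)
  x = 3: RHS = 1, y in [1, 10]  -> 2 point(s)
  x = 4: RHS = 4, y in [2, 9]  -> 2 point(s)
  x = 5: RHS = 9, y in [3, 8]  -> 2 point(s)
  x = 6: RHS = 0, y in [0]  -> 1 point(s)
  x = 7: RHS = 5, y in [4, 7]  -> 2 point(s)
  x = 9: RHS = 4, y in [2, 9]  -> 2 point(s)
Affine points: 13. Add the point at infinity: total = 14.

#E(F_11) = 14


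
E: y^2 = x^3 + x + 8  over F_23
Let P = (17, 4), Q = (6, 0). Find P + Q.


P != Q, so use the chord formula.
s = (y2 - y1) / (x2 - x1) = (19) / (12) mod 23 = 15
x3 = s^2 - x1 - x2 mod 23 = 15^2 - 17 - 6 = 18
y3 = s (x1 - x3) - y1 mod 23 = 15 * (17 - 18) - 4 = 4

P + Q = (18, 4)


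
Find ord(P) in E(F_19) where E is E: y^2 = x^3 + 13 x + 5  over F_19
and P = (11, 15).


Compute successive multiples of P until we hit O:
  1P = (11, 15)
  2P = (2, 18)
  3P = (4, 8)
  4P = (5, 10)
  5P = (0, 10)
  6P = (17, 3)
  7P = (14, 10)
  8P = (1, 0)
  ... (continuing to 16P)
  16P = O

ord(P) = 16


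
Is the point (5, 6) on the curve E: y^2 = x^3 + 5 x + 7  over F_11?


Check whether y^2 = x^3 + 5 x + 7 (mod 11) for (x, y) = (5, 6).
LHS: y^2 = 6^2 mod 11 = 3
RHS: x^3 + 5 x + 7 = 5^3 + 5*5 + 7 mod 11 = 3
LHS = RHS

Yes, on the curve


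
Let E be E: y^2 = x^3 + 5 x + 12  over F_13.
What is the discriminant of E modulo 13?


4 a^3 + 27 b^2 = 4*5^3 + 27*12^2 = 500 + 3888 = 4388
Delta = -16 * (4388) = -70208
Delta mod 13 = 5

Delta = 5 (mod 13)


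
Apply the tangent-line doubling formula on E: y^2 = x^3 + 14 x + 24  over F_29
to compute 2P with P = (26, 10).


Doubling: s = (3 x1^2 + a) / (2 y1)
s = (3*26^2 + 14) / (2*10) mod 29 = 18
x3 = s^2 - 2 x1 mod 29 = 18^2 - 2*26 = 11
y3 = s (x1 - x3) - y1 mod 29 = 18 * (26 - 11) - 10 = 28

2P = (11, 28)


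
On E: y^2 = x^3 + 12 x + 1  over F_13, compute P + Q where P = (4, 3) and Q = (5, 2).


P != Q, so use the chord formula.
s = (y2 - y1) / (x2 - x1) = (12) / (1) mod 13 = 12
x3 = s^2 - x1 - x2 mod 13 = 12^2 - 4 - 5 = 5
y3 = s (x1 - x3) - y1 mod 13 = 12 * (4 - 5) - 3 = 11

P + Q = (5, 11)


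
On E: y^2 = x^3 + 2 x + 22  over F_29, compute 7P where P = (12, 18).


k = 7 = 111_2 (binary, LSB first: 111)
Double-and-add from P = (12, 18):
  bit 0 = 1: acc = O + (12, 18) = (12, 18)
  bit 1 = 1: acc = (12, 18) + (21, 4) = (2, 18)
  bit 2 = 1: acc = (2, 18) + (15, 11) = (8, 12)

7P = (8, 12)


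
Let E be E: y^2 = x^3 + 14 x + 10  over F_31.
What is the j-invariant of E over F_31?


Delta = -16(4 a^3 + 27 b^2) mod 31 = 13
-1728 * (4 a)^3 = -1728 * (4*14)^3 mod 31 = 8
j = 8 * 13^(-1) mod 31 = 3

j = 3 (mod 31)


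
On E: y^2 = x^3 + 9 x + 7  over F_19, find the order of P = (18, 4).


Compute successive multiples of P until we hit O:
  1P = (18, 4)
  2P = (9, 0)
  3P = (18, 15)
  4P = O

ord(P) = 4


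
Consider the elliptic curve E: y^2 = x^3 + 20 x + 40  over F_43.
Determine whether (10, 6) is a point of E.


Check whether y^2 = x^3 + 20 x + 40 (mod 43) for (x, y) = (10, 6).
LHS: y^2 = 6^2 mod 43 = 36
RHS: x^3 + 20 x + 40 = 10^3 + 20*10 + 40 mod 43 = 36
LHS = RHS

Yes, on the curve


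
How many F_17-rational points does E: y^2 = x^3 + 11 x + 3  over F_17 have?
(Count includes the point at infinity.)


For each x in F_17, count y with y^2 = x^3 + 11 x + 3 mod 17:
  x = 1: RHS = 15, y in [7, 10]  -> 2 point(s)
  x = 2: RHS = 16, y in [4, 13]  -> 2 point(s)
  x = 4: RHS = 9, y in [3, 14]  -> 2 point(s)
  x = 5: RHS = 13, y in [8, 9]  -> 2 point(s)
  x = 6: RHS = 13, y in [8, 9]  -> 2 point(s)
  x = 7: RHS = 15, y in [7, 10]  -> 2 point(s)
  x = 8: RHS = 8, y in [5, 12]  -> 2 point(s)
  x = 9: RHS = 15, y in [7, 10]  -> 2 point(s)
  x = 10: RHS = 8, y in [5, 12]  -> 2 point(s)
  x = 16: RHS = 8, y in [5, 12]  -> 2 point(s)
Affine points: 20. Add the point at infinity: total = 21.

#E(F_17) = 21


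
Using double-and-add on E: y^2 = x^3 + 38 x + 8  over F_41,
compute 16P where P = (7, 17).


k = 16 = 10000_2 (binary, LSB first: 00001)
Double-and-add from P = (7, 17):
  bit 0 = 0: acc unchanged = O
  bit 1 = 0: acc unchanged = O
  bit 2 = 0: acc unchanged = O
  bit 3 = 0: acc unchanged = O
  bit 4 = 1: acc = O + (26, 32) = (26, 32)

16P = (26, 32)


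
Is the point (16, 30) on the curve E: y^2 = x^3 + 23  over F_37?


Check whether y^2 = x^3 + 0 x + 23 (mod 37) for (x, y) = (16, 30).
LHS: y^2 = 30^2 mod 37 = 12
RHS: x^3 + 0 x + 23 = 16^3 + 0*16 + 23 mod 37 = 12
LHS = RHS

Yes, on the curve


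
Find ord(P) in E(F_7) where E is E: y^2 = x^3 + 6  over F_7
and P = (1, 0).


Compute successive multiples of P until we hit O:
  1P = (1, 0)
  2P = O

ord(P) = 2


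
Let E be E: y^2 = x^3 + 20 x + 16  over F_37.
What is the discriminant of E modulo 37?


4 a^3 + 27 b^2 = 4*20^3 + 27*16^2 = 32000 + 6912 = 38912
Delta = -16 * (38912) = -622592
Delta mod 37 = 7

Delta = 7 (mod 37)


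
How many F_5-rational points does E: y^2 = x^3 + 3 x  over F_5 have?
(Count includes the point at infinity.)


For each x in F_5, count y with y^2 = x^3 + 3 x + 0 mod 5:
  x = 0: RHS = 0, y in [0]  -> 1 point(s)
  x = 1: RHS = 4, y in [2, 3]  -> 2 point(s)
  x = 2: RHS = 4, y in [2, 3]  -> 2 point(s)
  x = 3: RHS = 1, y in [1, 4]  -> 2 point(s)
  x = 4: RHS = 1, y in [1, 4]  -> 2 point(s)
Affine points: 9. Add the point at infinity: total = 10.

#E(F_5) = 10


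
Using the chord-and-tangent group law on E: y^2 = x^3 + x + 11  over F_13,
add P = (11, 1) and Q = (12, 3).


P != Q, so use the chord formula.
s = (y2 - y1) / (x2 - x1) = (2) / (1) mod 13 = 2
x3 = s^2 - x1 - x2 mod 13 = 2^2 - 11 - 12 = 7
y3 = s (x1 - x3) - y1 mod 13 = 2 * (11 - 7) - 1 = 7

P + Q = (7, 7)


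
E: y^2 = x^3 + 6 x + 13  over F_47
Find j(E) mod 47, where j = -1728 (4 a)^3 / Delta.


Delta = -16(4 a^3 + 27 b^2) mod 47 = 24
-1728 * (4 a)^3 = -1728 * (4*6)^3 mod 47 = 19
j = 19 * 24^(-1) mod 47 = 38

j = 38 (mod 47)


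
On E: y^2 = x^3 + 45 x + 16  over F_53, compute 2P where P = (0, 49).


Doubling: s = (3 x1^2 + a) / (2 y1)
s = (3*0^2 + 45) / (2*49) mod 53 = 1
x3 = s^2 - 2 x1 mod 53 = 1^2 - 2*0 = 1
y3 = s (x1 - x3) - y1 mod 53 = 1 * (0 - 1) - 49 = 3

2P = (1, 3)


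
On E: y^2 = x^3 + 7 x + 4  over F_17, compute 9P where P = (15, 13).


k = 9 = 1001_2 (binary, LSB first: 1001)
Double-and-add from P = (15, 13):
  bit 0 = 1: acc = O + (15, 13) = (15, 13)
  bit 1 = 0: acc unchanged = (15, 13)
  bit 2 = 0: acc unchanged = (15, 13)
  bit 3 = 1: acc = (15, 13) + (16, 8) = (11, 1)

9P = (11, 1)


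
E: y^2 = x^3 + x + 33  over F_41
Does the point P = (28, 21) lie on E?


Check whether y^2 = x^3 + 1 x + 33 (mod 41) for (x, y) = (28, 21).
LHS: y^2 = 21^2 mod 41 = 31
RHS: x^3 + 1 x + 33 = 28^3 + 1*28 + 33 mod 41 = 37
LHS != RHS

No, not on the curve


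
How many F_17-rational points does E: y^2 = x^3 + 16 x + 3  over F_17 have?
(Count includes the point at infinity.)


For each x in F_17, count y with y^2 = x^3 + 16 x + 3 mod 17:
  x = 2: RHS = 9, y in [3, 14]  -> 2 point(s)
  x = 5: RHS = 4, y in [2, 15]  -> 2 point(s)
  x = 6: RHS = 9, y in [3, 14]  -> 2 point(s)
  x = 7: RHS = 16, y in [4, 13]  -> 2 point(s)
  x = 9: RHS = 9, y in [3, 14]  -> 2 point(s)
  x = 12: RHS = 2, y in [6, 11]  -> 2 point(s)
  x = 14: RHS = 13, y in [8, 9]  -> 2 point(s)
Affine points: 14. Add the point at infinity: total = 15.

#E(F_17) = 15


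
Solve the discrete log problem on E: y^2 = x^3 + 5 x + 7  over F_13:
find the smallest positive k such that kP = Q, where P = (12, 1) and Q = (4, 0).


Enumerate multiples of P until we hit Q = (4, 0):
  1P = (12, 1)
  2P = (5, 1)
  3P = (9, 12)
  4P = (4, 0)
Match found at i = 4.

k = 4


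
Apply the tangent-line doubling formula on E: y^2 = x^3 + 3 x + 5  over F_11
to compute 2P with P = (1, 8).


Doubling: s = (3 x1^2 + a) / (2 y1)
s = (3*1^2 + 3) / (2*8) mod 11 = 10
x3 = s^2 - 2 x1 mod 11 = 10^2 - 2*1 = 10
y3 = s (x1 - x3) - y1 mod 11 = 10 * (1 - 10) - 8 = 1

2P = (10, 1)


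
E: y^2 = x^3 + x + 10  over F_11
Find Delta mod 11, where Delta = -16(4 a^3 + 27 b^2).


4 a^3 + 27 b^2 = 4*1^3 + 27*10^2 = 4 + 2700 = 2704
Delta = -16 * (2704) = -43264
Delta mod 11 = 10

Delta = 10 (mod 11)


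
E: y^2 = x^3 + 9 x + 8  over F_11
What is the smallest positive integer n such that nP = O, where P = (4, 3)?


Compute successive multiples of P until we hit O:
  1P = (4, 3)
  2P = (8, 3)
  3P = (10, 8)
  4P = (9, 2)
  5P = (2, 1)
  6P = (6, 6)
  7P = (6, 5)
  8P = (2, 10)
  ... (continuing to 13P)
  13P = O

ord(P) = 13


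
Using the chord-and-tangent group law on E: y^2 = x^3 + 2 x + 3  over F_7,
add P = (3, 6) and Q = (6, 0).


P != Q, so use the chord formula.
s = (y2 - y1) / (x2 - x1) = (1) / (3) mod 7 = 5
x3 = s^2 - x1 - x2 mod 7 = 5^2 - 3 - 6 = 2
y3 = s (x1 - x3) - y1 mod 7 = 5 * (3 - 2) - 6 = 6

P + Q = (2, 6)


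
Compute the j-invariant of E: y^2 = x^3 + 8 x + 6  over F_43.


Delta = -16(4 a^3 + 27 b^2) mod 43 = 12
-1728 * (4 a)^3 = -1728 * (4*8)^3 mod 43 = 27
j = 27 * 12^(-1) mod 43 = 13

j = 13 (mod 43)


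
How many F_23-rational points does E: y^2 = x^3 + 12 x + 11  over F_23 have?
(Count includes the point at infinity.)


For each x in F_23, count y with y^2 = x^3 + 12 x + 11 mod 23:
  x = 1: RHS = 1, y in [1, 22]  -> 2 point(s)
  x = 4: RHS = 8, y in [10, 13]  -> 2 point(s)
  x = 5: RHS = 12, y in [9, 14]  -> 2 point(s)
  x = 6: RHS = 0, y in [0]  -> 1 point(s)
  x = 7: RHS = 1, y in [1, 22]  -> 2 point(s)
  x = 10: RHS = 4, y in [2, 21]  -> 2 point(s)
  x = 11: RHS = 2, y in [5, 18]  -> 2 point(s)
  x = 13: RHS = 18, y in [8, 15]  -> 2 point(s)
  x = 14: RHS = 2, y in [5, 18]  -> 2 point(s)
  x = 15: RHS = 1, y in [1, 22]  -> 2 point(s)
  x = 21: RHS = 2, y in [5, 18]  -> 2 point(s)
Affine points: 21. Add the point at infinity: total = 22.

#E(F_23) = 22


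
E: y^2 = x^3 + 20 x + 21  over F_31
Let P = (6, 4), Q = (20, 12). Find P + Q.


P != Q, so use the chord formula.
s = (y2 - y1) / (x2 - x1) = (8) / (14) mod 31 = 5
x3 = s^2 - x1 - x2 mod 31 = 5^2 - 6 - 20 = 30
y3 = s (x1 - x3) - y1 mod 31 = 5 * (6 - 30) - 4 = 0

P + Q = (30, 0)


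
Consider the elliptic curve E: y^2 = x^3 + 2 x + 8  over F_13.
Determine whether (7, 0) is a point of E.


Check whether y^2 = x^3 + 2 x + 8 (mod 13) for (x, y) = (7, 0).
LHS: y^2 = 0^2 mod 13 = 0
RHS: x^3 + 2 x + 8 = 7^3 + 2*7 + 8 mod 13 = 1
LHS != RHS

No, not on the curve


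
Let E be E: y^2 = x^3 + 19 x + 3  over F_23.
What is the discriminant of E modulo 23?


4 a^3 + 27 b^2 = 4*19^3 + 27*3^2 = 27436 + 243 = 27679
Delta = -16 * (27679) = -442864
Delta mod 23 = 1

Delta = 1 (mod 23)


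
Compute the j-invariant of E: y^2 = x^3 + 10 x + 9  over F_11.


Delta = -16(4 a^3 + 27 b^2) mod 11 = 8
-1728 * (4 a)^3 = -1728 * (4*10)^3 mod 11 = 9
j = 9 * 8^(-1) mod 11 = 8

j = 8 (mod 11)


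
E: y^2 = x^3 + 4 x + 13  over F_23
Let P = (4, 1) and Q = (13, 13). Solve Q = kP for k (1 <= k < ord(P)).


Enumerate multiples of P until we hit Q = (13, 13):
  1P = (4, 1)
  2P = (1, 8)
  3P = (3, 12)
  4P = (22, 13)
  5P = (0, 17)
  6P = (12, 8)
  7P = (11, 13)
  8P = (10, 15)
  9P = (17, 7)
  10P = (18, 12)
  11P = (13, 10)
  12P = (7, 19)
  13P = (2, 11)
  14P = (19, 5)
  15P = (6, 0)
  16P = (19, 18)
  17P = (2, 12)
  18P = (7, 4)
  19P = (13, 13)
Match found at i = 19.

k = 19


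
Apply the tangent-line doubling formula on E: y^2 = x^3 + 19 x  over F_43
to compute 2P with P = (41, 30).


Doubling: s = (3 x1^2 + a) / (2 y1)
s = (3*41^2 + 19) / (2*30) mod 43 = 17
x3 = s^2 - 2 x1 mod 43 = 17^2 - 2*41 = 35
y3 = s (x1 - x3) - y1 mod 43 = 17 * (41 - 35) - 30 = 29

2P = (35, 29)


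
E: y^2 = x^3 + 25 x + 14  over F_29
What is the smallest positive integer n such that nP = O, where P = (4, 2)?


Compute successive multiples of P until we hit O:
  1P = (4, 2)
  2P = (26, 17)
  3P = (3, 0)
  4P = (26, 12)
  5P = (4, 27)
  6P = O

ord(P) = 6


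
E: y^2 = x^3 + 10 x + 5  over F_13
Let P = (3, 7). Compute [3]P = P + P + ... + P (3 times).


k = 3 = 11_2 (binary, LSB first: 11)
Double-and-add from P = (3, 7):
  bit 0 = 1: acc = O + (3, 7) = (3, 7)
  bit 1 = 1: acc = (3, 7) + (11, 9) = (8, 8)

3P = (8, 8)


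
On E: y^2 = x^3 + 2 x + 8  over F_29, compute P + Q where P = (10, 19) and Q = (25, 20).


P != Q, so use the chord formula.
s = (y2 - y1) / (x2 - x1) = (1) / (15) mod 29 = 2
x3 = s^2 - x1 - x2 mod 29 = 2^2 - 10 - 25 = 27
y3 = s (x1 - x3) - y1 mod 29 = 2 * (10 - 27) - 19 = 5

P + Q = (27, 5)


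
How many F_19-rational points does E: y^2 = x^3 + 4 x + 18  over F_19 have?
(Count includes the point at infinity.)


For each x in F_19, count y with y^2 = x^3 + 4 x + 18 mod 19:
  x = 1: RHS = 4, y in [2, 17]  -> 2 point(s)
  x = 3: RHS = 0, y in [0]  -> 1 point(s)
  x = 5: RHS = 11, y in [7, 12]  -> 2 point(s)
  x = 6: RHS = 11, y in [7, 12]  -> 2 point(s)
  x = 7: RHS = 9, y in [3, 16]  -> 2 point(s)
  x = 8: RHS = 11, y in [7, 12]  -> 2 point(s)
  x = 9: RHS = 4, y in [2, 17]  -> 2 point(s)
  x = 11: RHS = 6, y in [5, 14]  -> 2 point(s)
  x = 13: RHS = 6, y in [5, 14]  -> 2 point(s)
  x = 14: RHS = 6, y in [5, 14]  -> 2 point(s)
  x = 16: RHS = 17, y in [6, 13]  -> 2 point(s)
Affine points: 21. Add the point at infinity: total = 22.

#E(F_19) = 22


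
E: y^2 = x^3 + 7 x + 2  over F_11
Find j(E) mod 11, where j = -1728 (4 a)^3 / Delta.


Delta = -16(4 a^3 + 27 b^2) mod 11 = 3
-1728 * (4 a)^3 = -1728 * (4*7)^3 mod 11 = 4
j = 4 * 3^(-1) mod 11 = 5

j = 5 (mod 11)


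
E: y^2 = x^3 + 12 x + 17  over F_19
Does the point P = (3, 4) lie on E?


Check whether y^2 = x^3 + 12 x + 17 (mod 19) for (x, y) = (3, 4).
LHS: y^2 = 4^2 mod 19 = 16
RHS: x^3 + 12 x + 17 = 3^3 + 12*3 + 17 mod 19 = 4
LHS != RHS

No, not on the curve


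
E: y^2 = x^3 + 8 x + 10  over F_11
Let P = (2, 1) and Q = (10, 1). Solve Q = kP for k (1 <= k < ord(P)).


Enumerate multiples of P until we hit Q = (10, 1):
  1P = (2, 1)
  2P = (8, 5)
  3P = (10, 1)
Match found at i = 3.

k = 3


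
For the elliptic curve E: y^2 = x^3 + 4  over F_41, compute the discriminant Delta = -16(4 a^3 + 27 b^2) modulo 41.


4 a^3 + 27 b^2 = 4*0^3 + 27*4^2 = 0 + 432 = 432
Delta = -16 * (432) = -6912
Delta mod 41 = 17

Delta = 17 (mod 41)


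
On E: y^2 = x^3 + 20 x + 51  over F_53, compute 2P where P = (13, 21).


Doubling: s = (3 x1^2 + a) / (2 y1)
s = (3*13^2 + 20) / (2*21) mod 53 = 34
x3 = s^2 - 2 x1 mod 53 = 34^2 - 2*13 = 17
y3 = s (x1 - x3) - y1 mod 53 = 34 * (13 - 17) - 21 = 2

2P = (17, 2)


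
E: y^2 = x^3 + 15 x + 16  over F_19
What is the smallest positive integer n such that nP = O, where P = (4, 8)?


Compute successive multiples of P until we hit O:
  1P = (4, 8)
  2P = (15, 14)
  3P = (16, 1)
  4P = (0, 15)
  5P = (5, 8)
  6P = (10, 11)
  7P = (10, 8)
  8P = (5, 11)
  ... (continuing to 13P)
  13P = O

ord(P) = 13


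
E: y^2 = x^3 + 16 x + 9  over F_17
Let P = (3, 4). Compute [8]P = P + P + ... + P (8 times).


k = 8 = 1000_2 (binary, LSB first: 0001)
Double-and-add from P = (3, 4):
  bit 0 = 0: acc unchanged = O
  bit 1 = 0: acc unchanged = O
  bit 2 = 0: acc unchanged = O
  bit 3 = 1: acc = O + (14, 11) = (14, 11)

8P = (14, 11)


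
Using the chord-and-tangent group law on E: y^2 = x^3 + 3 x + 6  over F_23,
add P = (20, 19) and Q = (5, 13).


P != Q, so use the chord formula.
s = (y2 - y1) / (x2 - x1) = (17) / (8) mod 23 = 5
x3 = s^2 - x1 - x2 mod 23 = 5^2 - 20 - 5 = 0
y3 = s (x1 - x3) - y1 mod 23 = 5 * (20 - 0) - 19 = 12

P + Q = (0, 12)


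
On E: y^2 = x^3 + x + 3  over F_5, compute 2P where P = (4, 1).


Doubling: s = (3 x1^2 + a) / (2 y1)
s = (3*4^2 + 1) / (2*1) mod 5 = 2
x3 = s^2 - 2 x1 mod 5 = 2^2 - 2*4 = 1
y3 = s (x1 - x3) - y1 mod 5 = 2 * (4 - 1) - 1 = 0

2P = (1, 0)


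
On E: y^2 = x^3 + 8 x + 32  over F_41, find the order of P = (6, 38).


Compute successive multiples of P until we hit O:
  1P = (6, 38)
  2P = (11, 4)
  3P = (3, 40)
  4P = (37, 10)
  5P = (37, 31)
  6P = (3, 1)
  7P = (11, 37)
  8P = (6, 3)
  ... (continuing to 9P)
  9P = O

ord(P) = 9


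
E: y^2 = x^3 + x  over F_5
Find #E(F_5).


For each x in F_5, count y with y^2 = x^3 + 1 x + 0 mod 5:
  x = 0: RHS = 0, y in [0]  -> 1 point(s)
  x = 2: RHS = 0, y in [0]  -> 1 point(s)
  x = 3: RHS = 0, y in [0]  -> 1 point(s)
Affine points: 3. Add the point at infinity: total = 4.

#E(F_5) = 4


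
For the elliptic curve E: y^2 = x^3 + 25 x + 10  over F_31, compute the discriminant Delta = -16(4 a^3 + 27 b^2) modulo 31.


4 a^3 + 27 b^2 = 4*25^3 + 27*10^2 = 62500 + 2700 = 65200
Delta = -16 * (65200) = -1043200
Delta mod 31 = 12

Delta = 12 (mod 31)


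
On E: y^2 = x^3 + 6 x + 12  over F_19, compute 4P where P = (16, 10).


k = 4 = 100_2 (binary, LSB first: 001)
Double-and-add from P = (16, 10):
  bit 0 = 0: acc unchanged = O
  bit 1 = 0: acc unchanged = O
  bit 2 = 1: acc = O + (12, 11) = (12, 11)

4P = (12, 11)


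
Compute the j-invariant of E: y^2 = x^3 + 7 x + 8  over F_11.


Delta = -16(4 a^3 + 27 b^2) mod 11 = 10
-1728 * (4 a)^3 = -1728 * (4*7)^3 mod 11 = 4
j = 4 * 10^(-1) mod 11 = 7

j = 7 (mod 11)


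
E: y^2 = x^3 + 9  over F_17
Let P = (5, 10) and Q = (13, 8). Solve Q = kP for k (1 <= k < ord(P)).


Enumerate multiples of P until we hit Q = (13, 8):
  1P = (5, 10)
  2P = (3, 6)
  3P = (13, 8)
Match found at i = 3.

k = 3


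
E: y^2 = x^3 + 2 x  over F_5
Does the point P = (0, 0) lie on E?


Check whether y^2 = x^3 + 2 x + 0 (mod 5) for (x, y) = (0, 0).
LHS: y^2 = 0^2 mod 5 = 0
RHS: x^3 + 2 x + 0 = 0^3 + 2*0 + 0 mod 5 = 0
LHS = RHS

Yes, on the curve


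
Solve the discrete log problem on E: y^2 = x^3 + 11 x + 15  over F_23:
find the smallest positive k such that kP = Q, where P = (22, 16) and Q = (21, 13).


Enumerate multiples of P until we hit Q = (21, 13):
  1P = (22, 16)
  2P = (3, 11)
  3P = (1, 21)
  4P = (12, 9)
  5P = (21, 10)
  6P = (16, 20)
  7P = (11, 15)
  8P = (17, 20)
  9P = (15, 6)
  10P = (4, 13)
  11P = (13, 20)
  12P = (20, 1)
  13P = (20, 22)
  14P = (13, 3)
  15P = (4, 10)
  16P = (15, 17)
  17P = (17, 3)
  18P = (11, 8)
  19P = (16, 3)
  20P = (21, 13)
Match found at i = 20.

k = 20


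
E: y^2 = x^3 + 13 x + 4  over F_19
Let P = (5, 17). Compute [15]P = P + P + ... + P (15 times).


k = 15 = 1111_2 (binary, LSB first: 1111)
Double-and-add from P = (5, 17):
  bit 0 = 1: acc = O + (5, 17) = (5, 17)
  bit 1 = 1: acc = (5, 17) + (18, 3) = (12, 11)
  bit 2 = 1: acc = (12, 11) + (7, 1) = (4, 5)
  bit 3 = 1: acc = (4, 5) + (2, 0) = (5, 2)

15P = (5, 2)


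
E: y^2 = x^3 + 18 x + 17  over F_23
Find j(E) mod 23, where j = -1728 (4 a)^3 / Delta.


Delta = -16(4 a^3 + 27 b^2) mod 23 = 15
-1728 * (4 a)^3 = -1728 * (4*18)^3 mod 23 = 11
j = 11 * 15^(-1) mod 23 = 13

j = 13 (mod 23)


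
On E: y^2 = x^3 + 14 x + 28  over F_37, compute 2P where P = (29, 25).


Doubling: s = (3 x1^2 + a) / (2 y1)
s = (3*29^2 + 14) / (2*25) mod 37 = 13
x3 = s^2 - 2 x1 mod 37 = 13^2 - 2*29 = 0
y3 = s (x1 - x3) - y1 mod 37 = 13 * (29 - 0) - 25 = 19

2P = (0, 19)


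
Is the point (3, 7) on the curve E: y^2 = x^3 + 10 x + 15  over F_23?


Check whether y^2 = x^3 + 10 x + 15 (mod 23) for (x, y) = (3, 7).
LHS: y^2 = 7^2 mod 23 = 3
RHS: x^3 + 10 x + 15 = 3^3 + 10*3 + 15 mod 23 = 3
LHS = RHS

Yes, on the curve


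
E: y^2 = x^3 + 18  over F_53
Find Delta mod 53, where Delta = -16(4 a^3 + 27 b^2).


4 a^3 + 27 b^2 = 4*0^3 + 27*18^2 = 0 + 8748 = 8748
Delta = -16 * (8748) = -139968
Delta mod 53 = 5

Delta = 5 (mod 53)


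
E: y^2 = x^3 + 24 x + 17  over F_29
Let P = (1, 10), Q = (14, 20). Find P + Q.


P != Q, so use the chord formula.
s = (y2 - y1) / (x2 - x1) = (10) / (13) mod 29 = 3
x3 = s^2 - x1 - x2 mod 29 = 3^2 - 1 - 14 = 23
y3 = s (x1 - x3) - y1 mod 29 = 3 * (1 - 23) - 10 = 11

P + Q = (23, 11)


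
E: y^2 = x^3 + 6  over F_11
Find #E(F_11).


For each x in F_11, count y with y^2 = x^3 + 0 x + 6 mod 11:
  x = 2: RHS = 3, y in [5, 6]  -> 2 point(s)
  x = 3: RHS = 0, y in [0]  -> 1 point(s)
  x = 4: RHS = 4, y in [2, 9]  -> 2 point(s)
  x = 8: RHS = 1, y in [1, 10]  -> 2 point(s)
  x = 9: RHS = 9, y in [3, 8]  -> 2 point(s)
  x = 10: RHS = 5, y in [4, 7]  -> 2 point(s)
Affine points: 11. Add the point at infinity: total = 12.

#E(F_11) = 12


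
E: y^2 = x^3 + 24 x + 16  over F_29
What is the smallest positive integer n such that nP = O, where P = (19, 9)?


Compute successive multiples of P until we hit O:
  1P = (19, 9)
  2P = (25, 28)
  3P = (20, 12)
  4P = (28, 22)
  5P = (7, 18)
  6P = (9, 27)
  7P = (17, 28)
  8P = (18, 25)
  ... (continuing to 38P)
  38P = O

ord(P) = 38


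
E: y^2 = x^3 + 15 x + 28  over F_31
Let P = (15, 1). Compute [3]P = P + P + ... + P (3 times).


k = 3 = 11_2 (binary, LSB first: 11)
Double-and-add from P = (15, 1):
  bit 0 = 1: acc = O + (15, 1) = (15, 1)
  bit 1 = 1: acc = (15, 1) + (17, 22) = (24, 13)

3P = (24, 13)


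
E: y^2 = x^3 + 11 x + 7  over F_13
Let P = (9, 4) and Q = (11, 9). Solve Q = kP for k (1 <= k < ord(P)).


Enumerate multiples of P until we hit Q = (11, 9):
  1P = (9, 4)
  2P = (11, 4)
  3P = (6, 9)
  4P = (8, 3)
  5P = (10, 8)
  6P = (10, 5)
  7P = (8, 10)
  8P = (6, 4)
  9P = (11, 9)
Match found at i = 9.

k = 9


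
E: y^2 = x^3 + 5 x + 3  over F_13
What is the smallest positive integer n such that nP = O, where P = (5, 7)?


Compute successive multiples of P until we hit O:
  1P = (5, 7)
  2P = (7, 2)
  3P = (4, 10)
  4P = (0, 4)
  5P = (12, 7)
  6P = (9, 6)
  7P = (8, 10)
  8P = (1, 10)
  ... (continuing to 18P)
  18P = O

ord(P) = 18


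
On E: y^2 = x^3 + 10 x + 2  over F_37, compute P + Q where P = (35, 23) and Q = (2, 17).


P != Q, so use the chord formula.
s = (y2 - y1) / (x2 - x1) = (31) / (4) mod 37 = 17
x3 = s^2 - x1 - x2 mod 37 = 17^2 - 35 - 2 = 30
y3 = s (x1 - x3) - y1 mod 37 = 17 * (35 - 30) - 23 = 25

P + Q = (30, 25)


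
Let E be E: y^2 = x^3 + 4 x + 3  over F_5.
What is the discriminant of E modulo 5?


4 a^3 + 27 b^2 = 4*4^3 + 27*3^2 = 256 + 243 = 499
Delta = -16 * (499) = -7984
Delta mod 5 = 1

Delta = 1 (mod 5)


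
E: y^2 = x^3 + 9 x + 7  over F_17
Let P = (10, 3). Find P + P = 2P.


Doubling: s = (3 x1^2 + a) / (2 y1)
s = (3*10^2 + 9) / (2*3) mod 17 = 9
x3 = s^2 - 2 x1 mod 17 = 9^2 - 2*10 = 10
y3 = s (x1 - x3) - y1 mod 17 = 9 * (10 - 10) - 3 = 14

2P = (10, 14)


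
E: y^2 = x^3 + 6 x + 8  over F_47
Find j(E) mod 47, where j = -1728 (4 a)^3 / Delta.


Delta = -16(4 a^3 + 27 b^2) mod 47 = 29
-1728 * (4 a)^3 = -1728 * (4*6)^3 mod 47 = 19
j = 19 * 29^(-1) mod 47 = 12

j = 12 (mod 47)


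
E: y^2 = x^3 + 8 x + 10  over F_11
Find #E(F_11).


For each x in F_11, count y with y^2 = x^3 + 8 x + 10 mod 11:
  x = 2: RHS = 1, y in [1, 10]  -> 2 point(s)
  x = 8: RHS = 3, y in [5, 6]  -> 2 point(s)
  x = 10: RHS = 1, y in [1, 10]  -> 2 point(s)
Affine points: 6. Add the point at infinity: total = 7.

#E(F_11) = 7


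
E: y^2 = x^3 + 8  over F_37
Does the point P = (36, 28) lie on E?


Check whether y^2 = x^3 + 0 x + 8 (mod 37) for (x, y) = (36, 28).
LHS: y^2 = 28^2 mod 37 = 7
RHS: x^3 + 0 x + 8 = 36^3 + 0*36 + 8 mod 37 = 7
LHS = RHS

Yes, on the curve


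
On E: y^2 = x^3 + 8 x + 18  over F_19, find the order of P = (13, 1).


Compute successive multiples of P until we hit O:
  1P = (13, 1)
  2P = (13, 18)
  3P = O

ord(P) = 3


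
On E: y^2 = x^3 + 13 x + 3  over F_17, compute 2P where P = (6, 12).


Doubling: s = (3 x1^2 + a) / (2 y1)
s = (3*6^2 + 13) / (2*12) mod 17 = 10
x3 = s^2 - 2 x1 mod 17 = 10^2 - 2*6 = 3
y3 = s (x1 - x3) - y1 mod 17 = 10 * (6 - 3) - 12 = 1

2P = (3, 1)


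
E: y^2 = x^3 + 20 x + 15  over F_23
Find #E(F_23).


For each x in F_23, count y with y^2 = x^3 + 20 x + 15 mod 23:
  x = 1: RHS = 13, y in [6, 17]  -> 2 point(s)
  x = 6: RHS = 6, y in [11, 12]  -> 2 point(s)
  x = 9: RHS = 4, y in [2, 21]  -> 2 point(s)
  x = 11: RHS = 2, y in [5, 18]  -> 2 point(s)
  x = 14: RHS = 3, y in [7, 16]  -> 2 point(s)
  x = 17: RHS = 1, y in [1, 22]  -> 2 point(s)
  x = 19: RHS = 9, y in [3, 20]  -> 2 point(s)
  x = 21: RHS = 13, y in [6, 17]  -> 2 point(s)
Affine points: 16. Add the point at infinity: total = 17.

#E(F_23) = 17


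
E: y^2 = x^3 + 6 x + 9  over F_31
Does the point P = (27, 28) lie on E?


Check whether y^2 = x^3 + 6 x + 9 (mod 31) for (x, y) = (27, 28).
LHS: y^2 = 28^2 mod 31 = 9
RHS: x^3 + 6 x + 9 = 27^3 + 6*27 + 9 mod 31 = 14
LHS != RHS

No, not on the curve


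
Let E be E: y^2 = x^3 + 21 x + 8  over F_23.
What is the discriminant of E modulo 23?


4 a^3 + 27 b^2 = 4*21^3 + 27*8^2 = 37044 + 1728 = 38772
Delta = -16 * (38772) = -620352
Delta mod 23 = 4

Delta = 4 (mod 23)


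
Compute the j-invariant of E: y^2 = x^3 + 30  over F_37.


Delta = -16(4 a^3 + 27 b^2) mod 37 = 33
-1728 * (4 a)^3 = -1728 * (4*0)^3 mod 37 = 0
j = 0 * 33^(-1) mod 37 = 0

j = 0 (mod 37)


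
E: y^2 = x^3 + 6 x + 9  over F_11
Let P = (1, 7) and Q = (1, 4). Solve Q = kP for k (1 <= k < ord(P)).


Enumerate multiples of P until we hit Q = (1, 4):
  1P = (1, 7)
  2P = (7, 8)
  3P = (7, 3)
  4P = (1, 4)
Match found at i = 4.

k = 4


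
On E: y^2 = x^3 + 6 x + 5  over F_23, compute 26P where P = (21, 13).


k = 26 = 11010_2 (binary, LSB first: 01011)
Double-and-add from P = (21, 13):
  bit 0 = 0: acc unchanged = O
  bit 1 = 1: acc = O + (17, 11) = (17, 11)
  bit 2 = 0: acc unchanged = (17, 11)
  bit 3 = 1: acc = (17, 11) + (3, 2) = (4, 22)
  bit 4 = 1: acc = (4, 22) + (6, 2) = (21, 10)

26P = (21, 10)


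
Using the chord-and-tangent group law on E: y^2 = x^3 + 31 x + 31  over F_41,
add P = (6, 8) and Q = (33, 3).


P != Q, so use the chord formula.
s = (y2 - y1) / (x2 - x1) = (36) / (27) mod 41 = 15
x3 = s^2 - x1 - x2 mod 41 = 15^2 - 6 - 33 = 22
y3 = s (x1 - x3) - y1 mod 41 = 15 * (6 - 22) - 8 = 39

P + Q = (22, 39)


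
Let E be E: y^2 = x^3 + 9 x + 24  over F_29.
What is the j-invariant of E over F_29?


Delta = -16(4 a^3 + 27 b^2) mod 29 = 22
-1728 * (4 a)^3 = -1728 * (4*9)^3 mod 29 = 27
j = 27 * 22^(-1) mod 29 = 21

j = 21 (mod 29)


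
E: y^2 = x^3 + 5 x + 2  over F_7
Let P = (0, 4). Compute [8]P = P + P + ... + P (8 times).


k = 8 = 1000_2 (binary, LSB first: 0001)
Double-and-add from P = (0, 4):
  bit 0 = 0: acc unchanged = O
  bit 1 = 0: acc unchanged = O
  bit 2 = 0: acc unchanged = O
  bit 3 = 1: acc = O + (0, 3) = (0, 3)

8P = (0, 3)


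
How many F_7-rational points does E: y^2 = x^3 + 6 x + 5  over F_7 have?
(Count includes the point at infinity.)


For each x in F_7, count y with y^2 = x^3 + 6 x + 5 mod 7:
  x = 2: RHS = 4, y in [2, 5]  -> 2 point(s)
  x = 3: RHS = 1, y in [1, 6]  -> 2 point(s)
  x = 4: RHS = 2, y in [3, 4]  -> 2 point(s)
Affine points: 6. Add the point at infinity: total = 7.

#E(F_7) = 7


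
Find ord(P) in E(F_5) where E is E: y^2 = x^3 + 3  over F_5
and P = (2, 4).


Compute successive multiples of P until we hit O:
  1P = (2, 4)
  2P = (2, 1)
  3P = O

ord(P) = 3


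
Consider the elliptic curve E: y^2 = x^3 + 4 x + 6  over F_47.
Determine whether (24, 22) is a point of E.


Check whether y^2 = x^3 + 4 x + 6 (mod 47) for (x, y) = (24, 22).
LHS: y^2 = 22^2 mod 47 = 14
RHS: x^3 + 4 x + 6 = 24^3 + 4*24 + 6 mod 47 = 14
LHS = RHS

Yes, on the curve


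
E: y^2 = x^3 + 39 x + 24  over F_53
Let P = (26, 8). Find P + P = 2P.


Doubling: s = (3 x1^2 + a) / (2 y1)
s = (3*26^2 + 39) / (2*8) mod 53 = 0
x3 = s^2 - 2 x1 mod 53 = 0^2 - 2*26 = 1
y3 = s (x1 - x3) - y1 mod 53 = 0 * (26 - 1) - 8 = 45

2P = (1, 45)


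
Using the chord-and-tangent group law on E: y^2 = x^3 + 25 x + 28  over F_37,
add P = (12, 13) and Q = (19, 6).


P != Q, so use the chord formula.
s = (y2 - y1) / (x2 - x1) = (30) / (7) mod 37 = 36
x3 = s^2 - x1 - x2 mod 37 = 36^2 - 12 - 19 = 7
y3 = s (x1 - x3) - y1 mod 37 = 36 * (12 - 7) - 13 = 19

P + Q = (7, 19)


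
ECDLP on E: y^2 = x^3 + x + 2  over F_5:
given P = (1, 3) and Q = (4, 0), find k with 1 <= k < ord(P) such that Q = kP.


Enumerate multiples of P until we hit Q = (4, 0):
  1P = (1, 3)
  2P = (4, 0)
Match found at i = 2.

k = 2


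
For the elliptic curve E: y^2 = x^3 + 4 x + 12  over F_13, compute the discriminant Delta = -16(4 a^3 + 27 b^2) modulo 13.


4 a^3 + 27 b^2 = 4*4^3 + 27*12^2 = 256 + 3888 = 4144
Delta = -16 * (4144) = -66304
Delta mod 13 = 9

Delta = 9 (mod 13)


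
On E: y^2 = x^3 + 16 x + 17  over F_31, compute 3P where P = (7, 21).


k = 3 = 11_2 (binary, LSB first: 11)
Double-and-add from P = (7, 21):
  bit 0 = 1: acc = O + (7, 21) = (7, 21)
  bit 1 = 1: acc = (7, 21) + (6, 22) = (19, 22)

3P = (19, 22)


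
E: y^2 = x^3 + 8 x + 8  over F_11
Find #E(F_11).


For each x in F_11, count y with y^2 = x^3 + 8 x + 8 mod 11:
  x = 3: RHS = 4, y in [2, 9]  -> 2 point(s)
  x = 4: RHS = 5, y in [4, 7]  -> 2 point(s)
  x = 7: RHS = 0, y in [0]  -> 1 point(s)
  x = 8: RHS = 1, y in [1, 10]  -> 2 point(s)
Affine points: 7. Add the point at infinity: total = 8.

#E(F_11) = 8
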